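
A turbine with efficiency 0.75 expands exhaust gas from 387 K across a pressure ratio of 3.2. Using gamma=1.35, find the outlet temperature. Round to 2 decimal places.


T_out = T_in * (1 - eta * (1 - PR^(-(gamma-1)/gamma)))
Exponent = -(1.35-1)/1.35 = -0.25925926
PR^exp = 3.2^(-0.25925926) = 0.73966521
Factor = 1 - 0.75*(1 - 0.73966521) = 0.80474891
T_out = 387 * 0.80474891 = 311.44 K


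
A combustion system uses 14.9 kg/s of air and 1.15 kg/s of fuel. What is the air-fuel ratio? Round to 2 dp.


AFR = m_air / m_fuel
AFR = 14.9 / 1.15 = 12.96


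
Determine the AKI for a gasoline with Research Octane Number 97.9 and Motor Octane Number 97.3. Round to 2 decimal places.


AKI = (RON + MON) / 2
AKI = (97.9 + 97.3) / 2
AKI = 195.2 / 2 = 97.60


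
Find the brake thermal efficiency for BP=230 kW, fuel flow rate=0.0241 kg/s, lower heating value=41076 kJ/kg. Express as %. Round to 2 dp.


eta_BTE = (BP / (mf * LHV)) * 100
Denominator = 0.0241 * 41076 = 989.9316 kW
eta_BTE = (230 / 989.9316) * 100 = 23.23%


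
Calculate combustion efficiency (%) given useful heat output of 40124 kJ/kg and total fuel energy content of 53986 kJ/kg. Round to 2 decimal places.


Efficiency = (Q_useful / Q_fuel) * 100
Efficiency = (40124 / 53986) * 100
Efficiency = 0.7432 * 100 = 74.32%


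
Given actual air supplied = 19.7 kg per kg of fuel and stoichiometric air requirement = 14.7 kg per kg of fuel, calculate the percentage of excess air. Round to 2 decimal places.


Excess air = actual - stoichiometric = 19.7 - 14.7 = 5.00 kg/kg fuel
Excess air % = (excess / stoich) * 100 = (5.00 / 14.7) * 100 = 34.01%


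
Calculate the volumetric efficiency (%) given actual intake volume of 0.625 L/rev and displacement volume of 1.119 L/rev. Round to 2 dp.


eta_v = (V_actual / V_disp) * 100
Ratio = 0.625 / 1.119 = 0.5585
eta_v = 0.5585 * 100 = 55.85%


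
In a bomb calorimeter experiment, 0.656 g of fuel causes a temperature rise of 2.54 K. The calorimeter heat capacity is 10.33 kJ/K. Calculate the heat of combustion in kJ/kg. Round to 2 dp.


Hc = C_cal * delta_T / m_fuel
Q_released = 10.33 * 2.54 = 26.2382 kJ
m_fuel = 0.656 g = 0.656/1000 kg = 0.000656 kg
Hc = 26.2382 / 0.000656 = 39997.26 kJ/kg


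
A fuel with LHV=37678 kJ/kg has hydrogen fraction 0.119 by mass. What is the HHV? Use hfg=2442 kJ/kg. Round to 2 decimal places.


HHV = LHV + hfg * 9 * H
Water addition = 2442 * 9 * 0.119 = 2615.382 kJ/kg
HHV = 37678 + 2615.382 = 40293.38 kJ/kg


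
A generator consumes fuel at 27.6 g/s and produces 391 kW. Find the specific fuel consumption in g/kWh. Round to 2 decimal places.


SFC = (mf / BP) * 3600
Rate = 27.6 / 391 = 0.070588 g/(s*kW)
SFC = 0.070588 * 3600 = 254.12 g/kWh


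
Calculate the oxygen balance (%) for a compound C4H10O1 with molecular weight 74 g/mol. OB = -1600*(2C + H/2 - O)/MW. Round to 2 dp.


OB = -1600 * (2C + H/2 - O) / MW
Inner = 2*4 + 10/2 - 1 = 12.00
OB = -1600 * 12.00 / 74 = -259.46%


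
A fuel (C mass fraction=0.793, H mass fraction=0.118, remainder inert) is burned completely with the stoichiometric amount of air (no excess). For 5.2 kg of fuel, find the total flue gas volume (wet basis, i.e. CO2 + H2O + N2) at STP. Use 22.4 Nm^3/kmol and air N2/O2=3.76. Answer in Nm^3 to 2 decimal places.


Per kg fuel: CO2 = (C/12 kmol)*22.4 = (0.793/12)*22.4 = 1.48027 Nm^3
Per kg fuel: H2O = (H/2 kmol)*22.4 = (0.118/2)*22.4 = 1.32160 Nm^3
O2 needed per kg fuel = C/12 + H/4 = 0.793/12 + 0.118/4 = 0.09558333 kmol
Per kg fuel: N2 = O2*3.76*22.4 = 0.09558333*3.76*22.4 = 8.05041 Nm^3
Total per kg = 1.48027 + 1.32160 + 8.05041 = 10.85228 Nm^3
Total = 10.85228 * 5.2 = 56.43 Nm^3


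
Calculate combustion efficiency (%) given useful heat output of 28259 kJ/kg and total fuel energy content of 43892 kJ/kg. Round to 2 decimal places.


Efficiency = (Q_useful / Q_fuel) * 100
Efficiency = (28259 / 43892) * 100
Efficiency = 0.6438 * 100 = 64.38%


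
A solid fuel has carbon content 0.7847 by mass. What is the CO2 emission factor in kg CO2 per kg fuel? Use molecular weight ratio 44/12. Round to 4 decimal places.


EF = C_frac * (M_CO2 / M_C)
EF = 0.7847 * (44/12)
EF = 0.7847 * 3.666667 = 2.8772 kg_CO2/kg_fuel


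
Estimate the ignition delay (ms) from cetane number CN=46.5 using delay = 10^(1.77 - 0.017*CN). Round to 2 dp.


delay = 10^(1.77 - 0.017*CN)
Exponent = 1.77 - 0.017*46.5 = 0.9795
delay = 10^0.9795 = 9.54 ms


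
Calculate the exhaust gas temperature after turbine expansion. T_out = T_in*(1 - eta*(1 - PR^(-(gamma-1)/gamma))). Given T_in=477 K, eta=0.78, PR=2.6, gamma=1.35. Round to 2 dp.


T_out = T_in * (1 - eta * (1 - PR^(-(gamma-1)/gamma)))
Exponent = -(1.35-1)/1.35 = -0.25925926
PR^exp = 2.6^(-0.25925926) = 0.78057442
Factor = 1 - 0.78*(1 - 0.78057442) = 0.82884805
T_out = 477 * 0.82884805 = 395.36 K


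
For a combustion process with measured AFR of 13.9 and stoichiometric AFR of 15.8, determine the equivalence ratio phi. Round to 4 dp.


phi = AFR_stoich / AFR_actual
phi = 15.8 / 13.9 = 1.1367


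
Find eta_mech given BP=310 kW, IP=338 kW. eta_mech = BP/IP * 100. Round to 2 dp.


eta_mech = (BP / IP) * 100
Ratio = 310 / 338 = 0.9172
eta_mech = 0.9172 * 100 = 91.72%


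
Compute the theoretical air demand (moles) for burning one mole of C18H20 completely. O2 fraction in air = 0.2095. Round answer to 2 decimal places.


Balanced combustion: C18H20 + 23 O2 -> 18 CO2 + 10 H2O
O2 needed = C + H/4 = 18 + 20/4 = 23.00 moles
Air moles = O2 / 0.2095 = 23.00 / 0.2095 = 109.79 moles air


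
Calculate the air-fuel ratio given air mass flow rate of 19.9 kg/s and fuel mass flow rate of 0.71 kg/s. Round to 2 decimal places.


AFR = m_air / m_fuel
AFR = 19.9 / 0.71 = 28.03


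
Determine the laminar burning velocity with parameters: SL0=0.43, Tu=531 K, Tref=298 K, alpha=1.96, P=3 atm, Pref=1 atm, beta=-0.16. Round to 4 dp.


SL = SL0 * (Tu/Tref)^alpha * (P/Pref)^beta
T ratio = 531/298 = 1.78187919
(T ratio)^alpha = 1.78187919^1.96 = 3.102569
(P/Pref)^beta = 3^(-0.16) = 0.838804
SL = 0.43 * 3.102569 * 0.838804 = 1.1191 m/s


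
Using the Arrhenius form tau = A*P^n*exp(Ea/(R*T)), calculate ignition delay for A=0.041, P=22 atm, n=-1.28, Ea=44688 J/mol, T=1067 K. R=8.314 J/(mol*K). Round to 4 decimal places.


tau = A * P^n * exp(Ea/(R*T))
P^n = 22^(-1.28) = 0.01912930
Ea/(R*T) = 44688/(8.314*1067) = 5.037516
exp(Ea/(R*T)) = 154.086860
tau = 0.041 * 0.01912930 * 154.086860 = 0.1209 ms


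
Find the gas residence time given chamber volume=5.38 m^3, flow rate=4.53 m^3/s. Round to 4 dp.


tau = V / Q_flow
tau = 5.38 / 4.53 = 1.1876 s


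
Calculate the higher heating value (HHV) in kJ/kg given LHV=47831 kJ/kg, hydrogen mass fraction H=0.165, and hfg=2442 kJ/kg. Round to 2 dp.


HHV = LHV + hfg * 9 * H
Water addition = 2442 * 9 * 0.165 = 3626.370 kJ/kg
HHV = 47831 + 3626.370 = 51457.37 kJ/kg


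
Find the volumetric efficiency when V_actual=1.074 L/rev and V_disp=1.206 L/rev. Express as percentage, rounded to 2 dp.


eta_v = (V_actual / V_disp) * 100
Ratio = 1.074 / 1.206 = 0.8905
eta_v = 0.8905 * 100 = 89.05%


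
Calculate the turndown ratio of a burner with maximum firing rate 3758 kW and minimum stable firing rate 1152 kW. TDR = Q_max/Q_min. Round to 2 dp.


TDR = Q_max / Q_min
TDR = 3758 / 1152 = 3.26


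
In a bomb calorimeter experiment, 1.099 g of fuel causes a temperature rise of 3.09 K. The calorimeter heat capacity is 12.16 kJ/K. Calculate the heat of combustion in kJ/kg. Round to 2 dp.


Hc = C_cal * delta_T / m_fuel
Q_released = 12.16 * 3.09 = 37.5744 kJ
m_fuel = 1.099 g = 1.099/1000 kg = 0.001099 kg
Hc = 37.5744 / 0.001099 = 34189.63 kJ/kg


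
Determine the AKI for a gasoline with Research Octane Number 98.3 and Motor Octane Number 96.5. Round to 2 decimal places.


AKI = (RON + MON) / 2
AKI = (98.3 + 96.5) / 2
AKI = 194.8 / 2 = 97.40


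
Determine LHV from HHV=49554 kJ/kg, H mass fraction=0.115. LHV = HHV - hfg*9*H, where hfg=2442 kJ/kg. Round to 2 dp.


LHV = HHV - hfg * 9 * H
Water correction = 2442 * 9 * 0.115 = 2527.470 kJ/kg
LHV = 49554 - 2527.470 = 47026.53 kJ/kg


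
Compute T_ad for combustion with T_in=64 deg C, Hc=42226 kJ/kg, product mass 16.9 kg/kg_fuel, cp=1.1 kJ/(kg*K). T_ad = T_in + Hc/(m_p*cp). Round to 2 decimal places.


T_ad = T_in + Hc / (m_p * cp)
Denominator = 16.9 * 1.1 = 18.5900
Temperature rise = 42226 / 18.5900 = 2271.44 K
T_ad = 64 + 2271.44 = 2335.44 deg C


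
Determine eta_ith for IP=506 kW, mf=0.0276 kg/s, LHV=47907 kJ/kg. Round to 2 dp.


eta_ith = (IP / (mf * LHV)) * 100
Denominator = 0.0276 * 47907 = 1322.2332 kW
eta_ith = (506 / 1322.2332) * 100 = 38.27%


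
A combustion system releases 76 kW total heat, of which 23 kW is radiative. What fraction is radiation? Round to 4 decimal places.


f_rad = Q_rad / Q_total
f_rad = 23 / 76 = 0.3026


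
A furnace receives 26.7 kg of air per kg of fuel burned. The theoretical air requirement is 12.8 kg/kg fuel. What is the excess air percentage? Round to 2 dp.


Excess air = actual - stoichiometric = 26.7 - 12.8 = 13.90 kg/kg fuel
Excess air % = (excess / stoich) * 100 = (13.90 / 12.8) * 100 = 108.59%


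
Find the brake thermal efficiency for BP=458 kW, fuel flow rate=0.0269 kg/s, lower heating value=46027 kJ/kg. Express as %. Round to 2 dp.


eta_BTE = (BP / (mf * LHV)) * 100
Denominator = 0.0269 * 46027 = 1238.1263 kW
eta_BTE = (458 / 1238.1263) * 100 = 36.99%


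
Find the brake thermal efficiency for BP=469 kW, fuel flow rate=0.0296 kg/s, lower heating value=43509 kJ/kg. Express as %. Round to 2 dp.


eta_BTE = (BP / (mf * LHV)) * 100
Denominator = 0.0296 * 43509 = 1287.8664 kW
eta_BTE = (469 / 1287.8664) * 100 = 36.42%


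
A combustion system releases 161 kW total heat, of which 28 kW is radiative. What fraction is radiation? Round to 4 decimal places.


f_rad = Q_rad / Q_total
f_rad = 28 / 161 = 0.1739


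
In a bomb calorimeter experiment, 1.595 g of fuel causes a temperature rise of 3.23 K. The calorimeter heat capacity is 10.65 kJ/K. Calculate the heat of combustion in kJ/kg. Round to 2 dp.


Hc = C_cal * delta_T / m_fuel
Q_released = 10.65 * 3.23 = 34.3995 kJ
m_fuel = 1.595 g = 1.595/1000 kg = 0.001595 kg
Hc = 34.3995 / 0.001595 = 21567.08 kJ/kg


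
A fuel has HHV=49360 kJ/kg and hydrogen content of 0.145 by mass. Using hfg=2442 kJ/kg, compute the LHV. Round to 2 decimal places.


LHV = HHV - hfg * 9 * H
Water correction = 2442 * 9 * 0.145 = 3186.810 kJ/kg
LHV = 49360 - 3186.810 = 46173.19 kJ/kg


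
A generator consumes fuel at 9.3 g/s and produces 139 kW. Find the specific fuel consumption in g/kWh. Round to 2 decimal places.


SFC = (mf / BP) * 3600
Rate = 9.3 / 139 = 0.066906 g/(s*kW)
SFC = 0.066906 * 3600 = 240.86 g/kWh


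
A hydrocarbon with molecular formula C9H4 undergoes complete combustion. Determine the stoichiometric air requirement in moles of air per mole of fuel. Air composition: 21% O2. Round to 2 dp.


Balanced combustion: C9H4 + 10 O2 -> 9 CO2 + 2 H2O
O2 needed = C + H/4 = 9 + 4/4 = 10.00 moles
Air moles = O2 / 0.21 = 10.00 / 0.21 = 47.62 moles air


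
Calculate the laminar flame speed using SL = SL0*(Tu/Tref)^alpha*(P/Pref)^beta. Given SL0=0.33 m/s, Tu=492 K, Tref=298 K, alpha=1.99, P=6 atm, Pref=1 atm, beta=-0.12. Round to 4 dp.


SL = SL0 * (Tu/Tref)^alpha * (P/Pref)^beta
T ratio = 492/298 = 1.65100671
(T ratio)^alpha = 1.65100671^1.99 = 2.712190
(P/Pref)^beta = 6^(-0.12) = 0.806532
SL = 0.33 * 2.712190 * 0.806532 = 0.7219 m/s


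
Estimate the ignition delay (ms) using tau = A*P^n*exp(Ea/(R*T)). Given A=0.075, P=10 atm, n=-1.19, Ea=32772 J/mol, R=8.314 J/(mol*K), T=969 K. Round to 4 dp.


tau = A * P^n * exp(Ea/(R*T))
P^n = 10^(-1.19) = 0.06456542
Ea/(R*T) = 32772/(8.314*969) = 4.067890
exp(Ea/(R*T)) = 58.433509
tau = 0.075 * 0.06456542 * 58.433509 = 0.2830 ms


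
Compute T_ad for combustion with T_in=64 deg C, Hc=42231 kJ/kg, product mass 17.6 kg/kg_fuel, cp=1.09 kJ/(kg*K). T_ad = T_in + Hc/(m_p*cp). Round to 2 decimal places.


T_ad = T_in + Hc / (m_p * cp)
Denominator = 17.6 * 1.09 = 19.1840
Temperature rise = 42231 / 19.1840 = 2201.37 K
T_ad = 64 + 2201.37 = 2265.37 deg C


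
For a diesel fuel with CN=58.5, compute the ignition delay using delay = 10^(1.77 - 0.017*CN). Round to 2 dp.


delay = 10^(1.77 - 0.017*CN)
Exponent = 1.77 - 0.017*58.5 = 0.7755
delay = 10^0.7755 = 5.96 ms


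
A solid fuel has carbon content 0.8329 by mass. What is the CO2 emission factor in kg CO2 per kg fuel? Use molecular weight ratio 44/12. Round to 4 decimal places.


EF = C_frac * (M_CO2 / M_C)
EF = 0.8329 * (44/12)
EF = 0.8329 * 3.666667 = 3.0540 kg_CO2/kg_fuel


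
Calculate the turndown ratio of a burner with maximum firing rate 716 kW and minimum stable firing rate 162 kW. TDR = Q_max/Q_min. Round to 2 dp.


TDR = Q_max / Q_min
TDR = 716 / 162 = 4.42


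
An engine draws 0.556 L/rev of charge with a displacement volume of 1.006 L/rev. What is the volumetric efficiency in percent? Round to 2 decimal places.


eta_v = (V_actual / V_disp) * 100
Ratio = 0.556 / 1.006 = 0.5527
eta_v = 0.5527 * 100 = 55.27%


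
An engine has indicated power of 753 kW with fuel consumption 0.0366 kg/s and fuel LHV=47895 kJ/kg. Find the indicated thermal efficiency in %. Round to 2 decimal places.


eta_ith = (IP / (mf * LHV)) * 100
Denominator = 0.0366 * 47895 = 1752.9570 kW
eta_ith = (753 / 1752.9570) * 100 = 42.96%


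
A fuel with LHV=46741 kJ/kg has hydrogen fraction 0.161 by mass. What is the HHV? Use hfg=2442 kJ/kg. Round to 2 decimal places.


HHV = LHV + hfg * 9 * H
Water addition = 2442 * 9 * 0.161 = 3538.458 kJ/kg
HHV = 46741 + 3538.458 = 50279.46 kJ/kg


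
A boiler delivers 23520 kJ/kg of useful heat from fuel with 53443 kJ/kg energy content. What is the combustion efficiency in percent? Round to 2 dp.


Efficiency = (Q_useful / Q_fuel) * 100
Efficiency = (23520 / 53443) * 100
Efficiency = 0.4401 * 100 = 44.01%


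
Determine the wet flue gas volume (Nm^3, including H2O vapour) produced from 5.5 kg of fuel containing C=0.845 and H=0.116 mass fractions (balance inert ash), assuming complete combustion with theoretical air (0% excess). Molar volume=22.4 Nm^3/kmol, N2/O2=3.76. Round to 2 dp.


Per kg fuel: CO2 = (C/12 kmol)*22.4 = (0.845/12)*22.4 = 1.57733 Nm^3
Per kg fuel: H2O = (H/2 kmol)*22.4 = (0.116/2)*22.4 = 1.29920 Nm^3
O2 needed per kg fuel = C/12 + H/4 = 0.845/12 + 0.116/4 = 0.09941667 kmol
Per kg fuel: N2 = O2*3.76*22.4 = 0.09941667*3.76*22.4 = 8.37327 Nm^3
Total per kg = 1.57733 + 1.29920 + 8.37327 = 11.24980 Nm^3
Total = 11.24980 * 5.5 = 61.87 Nm^3


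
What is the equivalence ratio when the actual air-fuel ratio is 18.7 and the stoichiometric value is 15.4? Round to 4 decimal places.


phi = AFR_stoich / AFR_actual
phi = 15.4 / 18.7 = 0.8235


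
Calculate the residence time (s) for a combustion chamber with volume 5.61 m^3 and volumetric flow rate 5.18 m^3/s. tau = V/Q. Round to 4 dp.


tau = V / Q_flow
tau = 5.61 / 5.18 = 1.0830 s


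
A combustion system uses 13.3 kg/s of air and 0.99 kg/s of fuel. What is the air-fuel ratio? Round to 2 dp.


AFR = m_air / m_fuel
AFR = 13.3 / 0.99 = 13.43


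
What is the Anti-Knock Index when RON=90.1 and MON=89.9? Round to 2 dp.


AKI = (RON + MON) / 2
AKI = (90.1 + 89.9) / 2
AKI = 180.0 / 2 = 90.00


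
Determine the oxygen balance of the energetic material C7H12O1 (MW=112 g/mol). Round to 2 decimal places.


OB = -1600 * (2C + H/2 - O) / MW
Inner = 2*7 + 12/2 - 1 = 19.00
OB = -1600 * 19.00 / 112 = -271.43%


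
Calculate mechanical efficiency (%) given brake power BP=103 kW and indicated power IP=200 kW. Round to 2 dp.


eta_mech = (BP / IP) * 100
Ratio = 103 / 200 = 0.5150
eta_mech = 0.5150 * 100 = 51.50%


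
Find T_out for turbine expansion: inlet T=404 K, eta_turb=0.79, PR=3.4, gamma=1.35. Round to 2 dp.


T_out = T_in * (1 - eta * (1 - PR^(-(gamma-1)/gamma)))
Exponent = -(1.35-1)/1.35 = -0.25925926
PR^exp = 3.4^(-0.25925926) = 0.72813041
Factor = 1 - 0.79*(1 - 0.72813041) = 0.78522302
T_out = 404 * 0.78522302 = 317.23 K


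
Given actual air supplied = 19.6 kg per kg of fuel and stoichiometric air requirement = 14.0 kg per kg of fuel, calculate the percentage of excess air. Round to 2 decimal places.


Excess air = actual - stoichiometric = 19.6 - 14.0 = 5.60 kg/kg fuel
Excess air % = (excess / stoich) * 100 = (5.60 / 14.0) * 100 = 40.00%


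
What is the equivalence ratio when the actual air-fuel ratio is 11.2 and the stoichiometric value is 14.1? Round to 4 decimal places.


phi = AFR_stoich / AFR_actual
phi = 14.1 / 11.2 = 1.2589


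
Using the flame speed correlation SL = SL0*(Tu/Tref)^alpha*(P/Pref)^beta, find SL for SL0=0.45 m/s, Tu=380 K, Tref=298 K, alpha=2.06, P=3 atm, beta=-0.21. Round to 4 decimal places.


SL = SL0 * (Tu/Tref)^alpha * (P/Pref)^beta
T ratio = 380/298 = 1.27516779
(T ratio)^alpha = 1.27516779^2.06 = 1.649942
(P/Pref)^beta = 3^(-0.21) = 0.793971
SL = 0.45 * 1.649942 * 0.793971 = 0.5895 m/s


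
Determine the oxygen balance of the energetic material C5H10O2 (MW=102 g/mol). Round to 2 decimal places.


OB = -1600 * (2C + H/2 - O) / MW
Inner = 2*5 + 10/2 - 2 = 13.00
OB = -1600 * 13.00 / 102 = -203.92%


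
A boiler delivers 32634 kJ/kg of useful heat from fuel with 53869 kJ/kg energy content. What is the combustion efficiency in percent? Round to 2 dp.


Efficiency = (Q_useful / Q_fuel) * 100
Efficiency = (32634 / 53869) * 100
Efficiency = 0.6058 * 100 = 60.58%


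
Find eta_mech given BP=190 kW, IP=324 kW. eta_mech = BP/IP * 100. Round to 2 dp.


eta_mech = (BP / IP) * 100
Ratio = 190 / 324 = 0.5864
eta_mech = 0.5864 * 100 = 58.64%


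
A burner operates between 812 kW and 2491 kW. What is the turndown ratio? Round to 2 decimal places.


TDR = Q_max / Q_min
TDR = 2491 / 812 = 3.07


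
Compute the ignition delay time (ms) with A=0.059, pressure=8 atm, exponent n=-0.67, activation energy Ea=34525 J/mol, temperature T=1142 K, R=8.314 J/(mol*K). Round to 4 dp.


tau = A * P^n * exp(Ea/(R*T))
P^n = 8^(-0.67) = 0.24827312
Ea/(R*T) = 34525/(8.314*1142) = 3.636282
exp(Ea/(R*T)) = 37.950476
tau = 0.059 * 0.24827312 * 37.950476 = 0.5559 ms


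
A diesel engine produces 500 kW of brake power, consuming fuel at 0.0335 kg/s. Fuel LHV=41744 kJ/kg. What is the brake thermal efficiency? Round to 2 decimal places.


eta_BTE = (BP / (mf * LHV)) * 100
Denominator = 0.0335 * 41744 = 1398.4240 kW
eta_BTE = (500 / 1398.4240) * 100 = 35.75%


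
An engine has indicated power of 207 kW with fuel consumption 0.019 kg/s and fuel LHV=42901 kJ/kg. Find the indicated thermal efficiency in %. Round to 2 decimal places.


eta_ith = (IP / (mf * LHV)) * 100
Denominator = 0.019 * 42901 = 815.1190 kW
eta_ith = (207 / 815.1190) * 100 = 25.40%


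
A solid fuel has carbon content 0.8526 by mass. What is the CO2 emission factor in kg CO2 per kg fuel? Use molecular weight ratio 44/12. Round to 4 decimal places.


EF = C_frac * (M_CO2 / M_C)
EF = 0.8526 * (44/12)
EF = 0.8526 * 3.666667 = 3.1262 kg_CO2/kg_fuel


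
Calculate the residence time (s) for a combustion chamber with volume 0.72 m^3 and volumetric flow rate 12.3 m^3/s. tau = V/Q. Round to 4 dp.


tau = V / Q_flow
tau = 0.72 / 12.3 = 0.0585 s


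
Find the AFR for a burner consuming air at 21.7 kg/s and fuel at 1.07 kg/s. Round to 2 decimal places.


AFR = m_air / m_fuel
AFR = 21.7 / 1.07 = 20.28


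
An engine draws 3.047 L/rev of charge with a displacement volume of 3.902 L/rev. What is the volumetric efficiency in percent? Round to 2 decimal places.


eta_v = (V_actual / V_disp) * 100
Ratio = 3.047 / 3.902 = 0.7809
eta_v = 0.7809 * 100 = 78.09%


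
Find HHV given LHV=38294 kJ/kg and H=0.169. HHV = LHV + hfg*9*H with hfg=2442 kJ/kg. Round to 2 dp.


HHV = LHV + hfg * 9 * H
Water addition = 2442 * 9 * 0.169 = 3714.282 kJ/kg
HHV = 38294 + 3714.282 = 42008.28 kJ/kg


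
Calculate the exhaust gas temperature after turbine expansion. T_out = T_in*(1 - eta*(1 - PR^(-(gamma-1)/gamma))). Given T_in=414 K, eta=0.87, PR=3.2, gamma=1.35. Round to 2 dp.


T_out = T_in * (1 - eta * (1 - PR^(-(gamma-1)/gamma)))
Exponent = -(1.35-1)/1.35 = -0.25925926
PR^exp = 3.2^(-0.25925926) = 0.73966521
Factor = 1 - 0.87*(1 - 0.73966521) = 0.77350873
T_out = 414 * 0.77350873 = 320.23 K


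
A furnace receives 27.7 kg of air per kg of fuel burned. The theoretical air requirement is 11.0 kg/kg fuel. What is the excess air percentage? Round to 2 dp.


Excess air = actual - stoichiometric = 27.7 - 11.0 = 16.70 kg/kg fuel
Excess air % = (excess / stoich) * 100 = (16.70 / 11.0) * 100 = 151.82%


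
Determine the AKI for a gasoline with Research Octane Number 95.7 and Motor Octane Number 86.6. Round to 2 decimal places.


AKI = (RON + MON) / 2
AKI = (95.7 + 86.6) / 2
AKI = 182.3 / 2 = 91.15


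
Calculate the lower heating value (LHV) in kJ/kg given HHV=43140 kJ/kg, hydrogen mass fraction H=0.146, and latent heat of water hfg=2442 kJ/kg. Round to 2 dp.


LHV = HHV - hfg * 9 * H
Water correction = 2442 * 9 * 0.146 = 3208.788 kJ/kg
LHV = 43140 - 3208.788 = 39931.21 kJ/kg


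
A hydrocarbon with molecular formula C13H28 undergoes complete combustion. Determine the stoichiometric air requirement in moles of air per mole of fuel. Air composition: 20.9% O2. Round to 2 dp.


Balanced combustion: C13H28 + 20 O2 -> 13 CO2 + 14 H2O
O2 needed = C + H/4 = 13 + 28/4 = 20.00 moles
Air moles = O2 / 0.209 = 20.00 / 0.209 = 95.69 moles air


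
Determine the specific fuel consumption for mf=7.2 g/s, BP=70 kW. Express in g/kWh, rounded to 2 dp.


SFC = (mf / BP) * 3600
Rate = 7.2 / 70 = 0.102857 g/(s*kW)
SFC = 0.102857 * 3600 = 370.29 g/kWh


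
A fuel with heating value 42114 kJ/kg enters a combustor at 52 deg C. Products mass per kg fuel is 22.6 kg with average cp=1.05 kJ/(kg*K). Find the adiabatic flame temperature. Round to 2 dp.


T_ad = T_in + Hc / (m_p * cp)
Denominator = 22.6 * 1.05 = 23.7300
Temperature rise = 42114 / 23.7300 = 1774.72 K
T_ad = 52 + 1774.72 = 1826.72 deg C


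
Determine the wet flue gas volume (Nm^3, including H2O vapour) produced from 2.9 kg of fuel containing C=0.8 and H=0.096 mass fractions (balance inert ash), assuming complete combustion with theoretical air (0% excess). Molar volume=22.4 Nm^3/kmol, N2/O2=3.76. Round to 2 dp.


Per kg fuel: CO2 = (C/12 kmol)*22.4 = (0.8/12)*22.4 = 1.49333 Nm^3
Per kg fuel: H2O = (H/2 kmol)*22.4 = (0.096/2)*22.4 = 1.07520 Nm^3
O2 needed per kg fuel = C/12 + H/4 = 0.8/12 + 0.096/4 = 0.09066667 kmol
Per kg fuel: N2 = O2*3.76*22.4 = 0.09066667*3.76*22.4 = 7.63631 Nm^3
Total per kg = 1.49333 + 1.07520 + 7.63631 = 10.20484 Nm^3
Total = 10.20484 * 2.9 = 29.59 Nm^3


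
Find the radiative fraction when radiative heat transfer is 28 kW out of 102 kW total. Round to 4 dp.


f_rad = Q_rad / Q_total
f_rad = 28 / 102 = 0.2745


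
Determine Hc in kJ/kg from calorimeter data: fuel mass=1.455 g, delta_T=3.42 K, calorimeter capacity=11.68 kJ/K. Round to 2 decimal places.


Hc = C_cal * delta_T / m_fuel
Q_released = 11.68 * 3.42 = 39.9456 kJ
m_fuel = 1.455 g = 1.455/1000 kg = 0.001455 kg
Hc = 39.9456 / 0.001455 = 27454.02 kJ/kg


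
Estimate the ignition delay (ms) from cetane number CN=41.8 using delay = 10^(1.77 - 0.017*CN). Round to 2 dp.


delay = 10^(1.77 - 0.017*CN)
Exponent = 1.77 - 0.017*41.8 = 1.0594
delay = 10^1.0594 = 11.47 ms


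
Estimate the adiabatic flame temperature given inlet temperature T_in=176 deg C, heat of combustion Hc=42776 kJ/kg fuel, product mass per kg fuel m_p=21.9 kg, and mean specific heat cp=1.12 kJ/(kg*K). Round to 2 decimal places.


T_ad = T_in + Hc / (m_p * cp)
Denominator = 21.9 * 1.12 = 24.5280
Temperature rise = 42776 / 24.5280 = 1743.97 K
T_ad = 176 + 1743.97 = 1919.97 deg C


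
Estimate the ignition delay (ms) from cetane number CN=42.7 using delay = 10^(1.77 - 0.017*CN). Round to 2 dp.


delay = 10^(1.77 - 0.017*CN)
Exponent = 1.77 - 0.017*42.7 = 1.0441
delay = 10^1.0441 = 11.07 ms


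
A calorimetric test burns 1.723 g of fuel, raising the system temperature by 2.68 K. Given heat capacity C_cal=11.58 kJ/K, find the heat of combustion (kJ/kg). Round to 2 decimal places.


Hc = C_cal * delta_T / m_fuel
Q_released = 11.58 * 2.68 = 31.0344 kJ
m_fuel = 1.723 g = 1.723/1000 kg = 0.001723 kg
Hc = 31.0344 / 0.001723 = 18011.84 kJ/kg


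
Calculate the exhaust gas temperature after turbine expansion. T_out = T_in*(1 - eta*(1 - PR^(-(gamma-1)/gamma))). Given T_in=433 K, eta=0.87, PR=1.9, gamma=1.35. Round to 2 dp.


T_out = T_in * (1 - eta * (1 - PR^(-(gamma-1)/gamma)))
Exponent = -(1.35-1)/1.35 = -0.25925926
PR^exp = 1.9^(-0.25925926) = 0.84670193
Factor = 1 - 0.87*(1 - 0.84670193) = 0.86663068
T_out = 433 * 0.86663068 = 375.25 K


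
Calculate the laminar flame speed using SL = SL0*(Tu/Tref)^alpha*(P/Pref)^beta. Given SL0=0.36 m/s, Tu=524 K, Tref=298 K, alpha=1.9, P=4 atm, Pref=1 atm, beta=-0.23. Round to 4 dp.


SL = SL0 * (Tu/Tref)^alpha * (P/Pref)^beta
T ratio = 524/298 = 1.75838926
(T ratio)^alpha = 1.75838926^1.9 = 2.922258
(P/Pref)^beta = 4^(-0.23) = 0.726986
SL = 0.36 * 2.922258 * 0.726986 = 0.7648 m/s


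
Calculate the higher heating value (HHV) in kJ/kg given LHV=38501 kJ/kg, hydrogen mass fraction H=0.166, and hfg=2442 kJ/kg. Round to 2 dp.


HHV = LHV + hfg * 9 * H
Water addition = 2442 * 9 * 0.166 = 3648.348 kJ/kg
HHV = 38501 + 3648.348 = 42149.35 kJ/kg


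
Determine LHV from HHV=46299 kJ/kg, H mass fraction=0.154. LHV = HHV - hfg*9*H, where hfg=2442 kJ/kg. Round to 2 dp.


LHV = HHV - hfg * 9 * H
Water correction = 2442 * 9 * 0.154 = 3384.612 kJ/kg
LHV = 46299 - 3384.612 = 42914.39 kJ/kg


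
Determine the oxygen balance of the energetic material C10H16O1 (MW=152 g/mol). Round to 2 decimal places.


OB = -1600 * (2C + H/2 - O) / MW
Inner = 2*10 + 16/2 - 1 = 27.00
OB = -1600 * 27.00 / 152 = -284.21%


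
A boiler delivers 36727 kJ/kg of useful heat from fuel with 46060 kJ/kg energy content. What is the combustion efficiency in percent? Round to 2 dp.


Efficiency = (Q_useful / Q_fuel) * 100
Efficiency = (36727 / 46060) * 100
Efficiency = 0.7974 * 100 = 79.74%


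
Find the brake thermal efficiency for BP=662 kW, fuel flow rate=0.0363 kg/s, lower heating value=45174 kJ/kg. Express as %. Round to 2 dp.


eta_BTE = (BP / (mf * LHV)) * 100
Denominator = 0.0363 * 45174 = 1639.8162 kW
eta_BTE = (662 / 1639.8162) * 100 = 40.37%


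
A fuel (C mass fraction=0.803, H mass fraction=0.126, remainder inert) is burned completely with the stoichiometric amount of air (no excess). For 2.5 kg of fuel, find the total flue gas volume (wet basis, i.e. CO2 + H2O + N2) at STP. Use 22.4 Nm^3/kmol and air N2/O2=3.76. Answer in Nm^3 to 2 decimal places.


Per kg fuel: CO2 = (C/12 kmol)*22.4 = (0.803/12)*22.4 = 1.49893 Nm^3
Per kg fuel: H2O = (H/2 kmol)*22.4 = (0.126/2)*22.4 = 1.41120 Nm^3
O2 needed per kg fuel = C/12 + H/4 = 0.803/12 + 0.126/4 = 0.09841667 kmol
Per kg fuel: N2 = O2*3.76*22.4 = 0.09841667*3.76*22.4 = 8.28905 Nm^3
Total per kg = 1.49893 + 1.41120 + 8.28905 = 11.19918 Nm^3
Total = 11.19918 * 2.5 = 28.00 Nm^3


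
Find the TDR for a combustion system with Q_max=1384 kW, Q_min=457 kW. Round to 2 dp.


TDR = Q_max / Q_min
TDR = 1384 / 457 = 3.03


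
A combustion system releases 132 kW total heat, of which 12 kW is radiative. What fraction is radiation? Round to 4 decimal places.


f_rad = Q_rad / Q_total
f_rad = 12 / 132 = 0.0909


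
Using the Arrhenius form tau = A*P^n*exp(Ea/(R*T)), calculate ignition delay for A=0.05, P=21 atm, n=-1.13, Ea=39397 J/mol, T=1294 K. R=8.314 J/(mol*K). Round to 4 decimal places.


tau = A * P^n * exp(Ea/(R*T))
P^n = 21^(-1.13) = 0.03205474
Ea/(R*T) = 39397/(8.314*1294) = 3.662004
exp(Ea/(R*T)) = 38.939313
tau = 0.05 * 0.03205474 * 38.939313 = 0.0624 ms


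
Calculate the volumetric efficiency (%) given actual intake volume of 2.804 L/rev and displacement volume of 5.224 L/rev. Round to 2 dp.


eta_v = (V_actual / V_disp) * 100
Ratio = 2.804 / 5.224 = 0.5368
eta_v = 0.5368 * 100 = 53.68%


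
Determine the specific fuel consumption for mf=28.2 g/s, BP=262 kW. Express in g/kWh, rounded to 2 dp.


SFC = (mf / BP) * 3600
Rate = 28.2 / 262 = 0.107634 g/(s*kW)
SFC = 0.107634 * 3600 = 387.48 g/kWh


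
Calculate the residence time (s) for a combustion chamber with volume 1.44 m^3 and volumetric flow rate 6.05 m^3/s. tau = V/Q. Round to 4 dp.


tau = V / Q_flow
tau = 1.44 / 6.05 = 0.2380 s


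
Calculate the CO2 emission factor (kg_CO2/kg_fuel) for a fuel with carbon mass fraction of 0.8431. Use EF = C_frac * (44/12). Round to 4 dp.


EF = C_frac * (M_CO2 / M_C)
EF = 0.8431 * (44/12)
EF = 0.8431 * 3.666667 = 3.0914 kg_CO2/kg_fuel


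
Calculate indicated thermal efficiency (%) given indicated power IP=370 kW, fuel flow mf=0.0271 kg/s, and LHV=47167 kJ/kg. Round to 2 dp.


eta_ith = (IP / (mf * LHV)) * 100
Denominator = 0.0271 * 47167 = 1278.2257 kW
eta_ith = (370 / 1278.2257) * 100 = 28.95%


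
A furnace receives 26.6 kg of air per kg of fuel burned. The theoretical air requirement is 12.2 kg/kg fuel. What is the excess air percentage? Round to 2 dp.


Excess air = actual - stoichiometric = 26.6 - 12.2 = 14.40 kg/kg fuel
Excess air % = (excess / stoich) * 100 = (14.40 / 12.2) * 100 = 118.03%


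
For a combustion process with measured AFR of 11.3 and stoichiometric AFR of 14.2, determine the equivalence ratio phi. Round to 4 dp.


phi = AFR_stoich / AFR_actual
phi = 14.2 / 11.3 = 1.2566


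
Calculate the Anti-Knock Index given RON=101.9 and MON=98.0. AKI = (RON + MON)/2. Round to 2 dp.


AKI = (RON + MON) / 2
AKI = (101.9 + 98.0) / 2
AKI = 199.9 / 2 = 99.95


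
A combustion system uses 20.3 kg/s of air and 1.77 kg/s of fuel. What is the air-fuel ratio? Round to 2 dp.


AFR = m_air / m_fuel
AFR = 20.3 / 1.77 = 11.47


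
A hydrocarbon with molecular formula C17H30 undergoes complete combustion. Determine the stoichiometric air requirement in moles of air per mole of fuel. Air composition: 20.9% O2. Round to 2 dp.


Balanced combustion: C17H30 + 24.5 O2 -> 17 CO2 + 15 H2O
O2 needed = C + H/4 = 17 + 30/4 = 24.50 moles
Air moles = O2 / 0.209 = 24.50 / 0.209 = 117.22 moles air


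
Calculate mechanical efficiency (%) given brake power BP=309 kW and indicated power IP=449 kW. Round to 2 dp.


eta_mech = (BP / IP) * 100
Ratio = 309 / 449 = 0.6882
eta_mech = 0.6882 * 100 = 68.82%


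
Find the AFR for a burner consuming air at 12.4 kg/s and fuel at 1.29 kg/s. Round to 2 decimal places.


AFR = m_air / m_fuel
AFR = 12.4 / 1.29 = 9.61


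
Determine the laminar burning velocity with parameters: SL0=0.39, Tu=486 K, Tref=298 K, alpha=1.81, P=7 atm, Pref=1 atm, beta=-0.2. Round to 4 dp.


SL = SL0 * (Tu/Tref)^alpha * (P/Pref)^beta
T ratio = 486/298 = 1.63087248
(T ratio)^alpha = 1.63087248^1.81 = 2.423708
(P/Pref)^beta = 7^(-0.2) = 0.677611
SL = 0.39 * 2.423708 * 0.677611 = 0.6405 m/s


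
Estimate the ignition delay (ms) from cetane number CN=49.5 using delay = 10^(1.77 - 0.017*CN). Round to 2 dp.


delay = 10^(1.77 - 0.017*CN)
Exponent = 1.77 - 0.017*49.5 = 0.9285
delay = 10^0.9285 = 8.48 ms


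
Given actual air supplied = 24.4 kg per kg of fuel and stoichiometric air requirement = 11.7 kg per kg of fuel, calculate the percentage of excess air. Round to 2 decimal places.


Excess air = actual - stoichiometric = 24.4 - 11.7 = 12.70 kg/kg fuel
Excess air % = (excess / stoich) * 100 = (12.70 / 11.7) * 100 = 108.55%


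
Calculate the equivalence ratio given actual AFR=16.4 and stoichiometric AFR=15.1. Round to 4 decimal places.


phi = AFR_stoich / AFR_actual
phi = 15.1 / 16.4 = 0.9207


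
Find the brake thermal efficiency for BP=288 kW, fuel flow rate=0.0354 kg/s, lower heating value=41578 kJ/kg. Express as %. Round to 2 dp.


eta_BTE = (BP / (mf * LHV)) * 100
Denominator = 0.0354 * 41578 = 1471.8612 kW
eta_BTE = (288 / 1471.8612) * 100 = 19.57%


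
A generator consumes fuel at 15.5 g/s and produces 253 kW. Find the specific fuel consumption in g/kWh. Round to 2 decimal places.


SFC = (mf / BP) * 3600
Rate = 15.5 / 253 = 0.061265 g/(s*kW)
SFC = 0.061265 * 3600 = 220.55 g/kWh


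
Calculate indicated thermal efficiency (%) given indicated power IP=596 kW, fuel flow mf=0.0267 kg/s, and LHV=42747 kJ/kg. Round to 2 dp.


eta_ith = (IP / (mf * LHV)) * 100
Denominator = 0.0267 * 42747 = 1141.3449 kW
eta_ith = (596 / 1141.3449) * 100 = 52.22%


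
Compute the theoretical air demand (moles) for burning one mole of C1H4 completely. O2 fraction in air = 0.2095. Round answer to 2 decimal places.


Balanced combustion: C1H4 + 2 O2 -> 1 CO2 + 2 H2O
O2 needed = C + H/4 = 1 + 4/4 = 2.00 moles
Air moles = O2 / 0.2095 = 2.00 / 0.2095 = 9.55 moles air


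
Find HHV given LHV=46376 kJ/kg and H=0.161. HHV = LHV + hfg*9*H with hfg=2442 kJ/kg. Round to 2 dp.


HHV = LHV + hfg * 9 * H
Water addition = 2442 * 9 * 0.161 = 3538.458 kJ/kg
HHV = 46376 + 3538.458 = 49914.46 kJ/kg


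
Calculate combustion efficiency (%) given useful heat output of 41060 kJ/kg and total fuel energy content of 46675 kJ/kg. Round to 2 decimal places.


Efficiency = (Q_useful / Q_fuel) * 100
Efficiency = (41060 / 46675) * 100
Efficiency = 0.8797 * 100 = 87.97%


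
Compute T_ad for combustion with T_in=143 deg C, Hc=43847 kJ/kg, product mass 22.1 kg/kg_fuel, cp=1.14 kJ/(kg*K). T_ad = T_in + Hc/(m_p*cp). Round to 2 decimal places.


T_ad = T_in + Hc / (m_p * cp)
Denominator = 22.1 * 1.14 = 25.1940
Temperature rise = 43847 / 25.1940 = 1740.37 K
T_ad = 143 + 1740.37 = 1883.37 deg C


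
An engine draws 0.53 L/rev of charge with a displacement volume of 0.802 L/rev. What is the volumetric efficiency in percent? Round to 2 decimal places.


eta_v = (V_actual / V_disp) * 100
Ratio = 0.53 / 0.802 = 0.6608
eta_v = 0.6608 * 100 = 66.08%


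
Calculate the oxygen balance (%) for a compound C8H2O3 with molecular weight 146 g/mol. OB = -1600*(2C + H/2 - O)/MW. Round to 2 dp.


OB = -1600 * (2C + H/2 - O) / MW
Inner = 2*8 + 2/2 - 3 = 14.00
OB = -1600 * 14.00 / 146 = -153.42%


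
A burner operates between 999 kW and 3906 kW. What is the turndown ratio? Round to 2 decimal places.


TDR = Q_max / Q_min
TDR = 3906 / 999 = 3.91


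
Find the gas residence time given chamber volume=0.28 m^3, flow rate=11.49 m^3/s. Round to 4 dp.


tau = V / Q_flow
tau = 0.28 / 11.49 = 0.0244 s


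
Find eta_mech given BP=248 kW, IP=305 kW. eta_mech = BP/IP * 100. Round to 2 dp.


eta_mech = (BP / IP) * 100
Ratio = 248 / 305 = 0.8131
eta_mech = 0.8131 * 100 = 81.31%


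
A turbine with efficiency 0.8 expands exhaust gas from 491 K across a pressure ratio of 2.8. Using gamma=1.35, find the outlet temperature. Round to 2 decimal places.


T_out = T_in * (1 - eta * (1 - PR^(-(gamma-1)/gamma)))
Exponent = -(1.35-1)/1.35 = -0.25925926
PR^exp = 2.8^(-0.25925926) = 0.76572026
Factor = 1 - 0.8*(1 - 0.76572026) = 0.81257621
T_out = 491 * 0.81257621 = 398.97 K


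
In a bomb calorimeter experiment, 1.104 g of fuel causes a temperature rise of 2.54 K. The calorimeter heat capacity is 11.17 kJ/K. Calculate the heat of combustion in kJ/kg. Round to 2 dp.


Hc = C_cal * delta_T / m_fuel
Q_released = 11.17 * 2.54 = 28.3718 kJ
m_fuel = 1.104 g = 1.104/1000 kg = 0.001104 kg
Hc = 28.3718 / 0.001104 = 25699.09 kJ/kg


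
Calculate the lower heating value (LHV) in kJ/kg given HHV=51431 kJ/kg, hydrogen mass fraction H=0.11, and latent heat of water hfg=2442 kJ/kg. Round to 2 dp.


LHV = HHV - hfg * 9 * H
Water correction = 2442 * 9 * 0.11 = 2417.580 kJ/kg
LHV = 51431 - 2417.580 = 49013.42 kJ/kg


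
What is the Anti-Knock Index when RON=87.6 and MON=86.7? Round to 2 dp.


AKI = (RON + MON) / 2
AKI = (87.6 + 86.7) / 2
AKI = 174.3 / 2 = 87.15


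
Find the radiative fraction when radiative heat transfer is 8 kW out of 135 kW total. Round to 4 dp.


f_rad = Q_rad / Q_total
f_rad = 8 / 135 = 0.0593


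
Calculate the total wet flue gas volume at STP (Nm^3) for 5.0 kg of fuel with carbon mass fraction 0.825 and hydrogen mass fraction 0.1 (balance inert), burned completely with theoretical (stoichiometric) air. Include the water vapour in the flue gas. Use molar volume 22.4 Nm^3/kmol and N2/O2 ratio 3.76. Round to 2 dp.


Per kg fuel: CO2 = (C/12 kmol)*22.4 = (0.825/12)*22.4 = 1.54000 Nm^3
Per kg fuel: H2O = (H/2 kmol)*22.4 = (0.1/2)*22.4 = 1.12000 Nm^3
O2 needed per kg fuel = C/12 + H/4 = 0.825/12 + 0.1/4 = 0.09375000 kmol
Per kg fuel: N2 = O2*3.76*22.4 = 0.09375000*3.76*22.4 = 7.89600 Nm^3
Total per kg = 1.54000 + 1.12000 + 7.89600 = 10.55600 Nm^3
Total = 10.55600 * 5.0 = 52.78 Nm^3


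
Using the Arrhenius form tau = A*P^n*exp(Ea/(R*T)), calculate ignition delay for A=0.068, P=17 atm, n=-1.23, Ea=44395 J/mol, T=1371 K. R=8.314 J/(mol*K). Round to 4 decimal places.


tau = A * P^n * exp(Ea/(R*T))
P^n = 17^(-1.23) = 0.03065828
Ea/(R*T) = 44395/(8.314*1371) = 3.894813
exp(Ea/(R*T)) = 49.146851
tau = 0.068 * 0.03065828 * 49.146851 = 0.1025 ms


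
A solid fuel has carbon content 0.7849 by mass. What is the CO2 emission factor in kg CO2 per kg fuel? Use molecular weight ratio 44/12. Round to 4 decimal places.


EF = C_frac * (M_CO2 / M_C)
EF = 0.7849 * (44/12)
EF = 0.7849 * 3.666667 = 2.8780 kg_CO2/kg_fuel


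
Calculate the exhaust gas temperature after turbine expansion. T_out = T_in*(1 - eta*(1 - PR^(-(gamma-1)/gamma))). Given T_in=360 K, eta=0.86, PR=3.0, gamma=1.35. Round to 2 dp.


T_out = T_in * (1 - eta * (1 - PR^(-(gamma-1)/gamma)))
Exponent = -(1.35-1)/1.35 = -0.25925926
PR^exp = 3.0^(-0.25925926) = 0.75214556
Factor = 1 - 0.86*(1 - 0.75214556) = 0.78684518
T_out = 360 * 0.78684518 = 283.26 K


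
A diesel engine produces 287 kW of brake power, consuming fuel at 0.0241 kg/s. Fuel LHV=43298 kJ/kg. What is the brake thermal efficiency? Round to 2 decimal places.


eta_BTE = (BP / (mf * LHV)) * 100
Denominator = 0.0241 * 43298 = 1043.4818 kW
eta_BTE = (287 / 1043.4818) * 100 = 27.50%


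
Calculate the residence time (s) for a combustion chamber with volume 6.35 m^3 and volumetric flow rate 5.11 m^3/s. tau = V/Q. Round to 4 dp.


tau = V / Q_flow
tau = 6.35 / 5.11 = 1.2427 s


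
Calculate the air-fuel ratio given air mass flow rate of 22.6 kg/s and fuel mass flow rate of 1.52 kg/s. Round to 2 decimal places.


AFR = m_air / m_fuel
AFR = 22.6 / 1.52 = 14.87


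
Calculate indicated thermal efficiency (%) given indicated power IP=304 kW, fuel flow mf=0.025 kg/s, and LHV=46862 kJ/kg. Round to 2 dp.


eta_ith = (IP / (mf * LHV)) * 100
Denominator = 0.025 * 46862 = 1171.5500 kW
eta_ith = (304 / 1171.5500) * 100 = 25.95%


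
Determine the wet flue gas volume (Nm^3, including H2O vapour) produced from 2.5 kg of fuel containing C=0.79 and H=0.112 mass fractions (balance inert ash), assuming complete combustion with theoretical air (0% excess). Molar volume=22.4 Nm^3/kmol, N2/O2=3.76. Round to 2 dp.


Per kg fuel: CO2 = (C/12 kmol)*22.4 = (0.79/12)*22.4 = 1.47467 Nm^3
Per kg fuel: H2O = (H/2 kmol)*22.4 = (0.112/2)*22.4 = 1.25440 Nm^3
O2 needed per kg fuel = C/12 + H/4 = 0.79/12 + 0.112/4 = 0.09383333 kmol
Per kg fuel: N2 = O2*3.76*22.4 = 0.09383333*3.76*22.4 = 7.90302 Nm^3
Total per kg = 1.47467 + 1.25440 + 7.90302 = 10.63209 Nm^3
Total = 10.63209 * 2.5 = 26.58 Nm^3


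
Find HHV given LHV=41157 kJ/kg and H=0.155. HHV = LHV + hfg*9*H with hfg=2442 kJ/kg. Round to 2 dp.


HHV = LHV + hfg * 9 * H
Water addition = 2442 * 9 * 0.155 = 3406.590 kJ/kg
HHV = 41157 + 3406.590 = 44563.59 kJ/kg


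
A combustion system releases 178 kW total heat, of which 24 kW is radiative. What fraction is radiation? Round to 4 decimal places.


f_rad = Q_rad / Q_total
f_rad = 24 / 178 = 0.1348
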